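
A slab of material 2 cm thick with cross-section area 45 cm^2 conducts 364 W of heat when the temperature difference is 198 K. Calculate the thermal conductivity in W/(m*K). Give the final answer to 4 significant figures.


k = Q*L / (A*dT)
L = 0.02 m, A = 4.5e-03 m^2
k = 364 * 0.02 / (4.5e-03 * 198)
k = 8.171 W/(m*K)


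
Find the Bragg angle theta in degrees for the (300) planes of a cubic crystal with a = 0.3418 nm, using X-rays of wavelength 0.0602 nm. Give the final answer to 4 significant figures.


d = a / sqrt(h^2+k^2+l^2)
d = 0.3418 / sqrt(9) = 0.113933 nm
lambda = 2*d*sin(theta)  =>  sin(theta) = lambda / (2*d)
sin(theta) = 0.0602 / (2 * 0.113933) = 0.26419
theta = 15.32 deg


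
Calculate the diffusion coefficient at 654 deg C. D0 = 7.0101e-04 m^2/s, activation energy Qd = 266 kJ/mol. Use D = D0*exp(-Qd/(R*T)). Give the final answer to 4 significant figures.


D = D0 * exp(-Qd / (R*T))
T = 927.15 K
D = 7.0101e-04 * exp(-266e3 / (8.314 * 927.15))
D = 7.228e-19 m^2/s


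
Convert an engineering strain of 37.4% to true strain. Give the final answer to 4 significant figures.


epsilon_true = ln(1 + epsilon_eng)
epsilon_true = ln(1 + 0.374)
epsilon_true = 0.3177


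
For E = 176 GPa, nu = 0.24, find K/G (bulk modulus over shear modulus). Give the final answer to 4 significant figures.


G = E / (2*(1+nu))
G = 176 / (2*(1+0.24)) = 70.9677 GPa
K = E / (3*(1-2*nu))
K = 176 / (3*(1-2*0.24)) = 112.821 GPa
K/G = 112.821 / 70.9677 = 1.59


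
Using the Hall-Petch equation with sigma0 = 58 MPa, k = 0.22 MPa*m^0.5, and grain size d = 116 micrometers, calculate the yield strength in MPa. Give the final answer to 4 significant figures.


sigma_y = sigma0 + k / sqrt(d)
d = 116 um = 1.16e-04 m
sigma_y = 58 + 0.22 / sqrt(1.16e-04)
sigma_y = 78.43 MPa


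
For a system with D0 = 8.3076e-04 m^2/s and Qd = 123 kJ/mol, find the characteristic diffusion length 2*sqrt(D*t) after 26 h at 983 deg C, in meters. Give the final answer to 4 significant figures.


Step 1: D = D0 * exp(-Qd/(R*T))
T = 1256.15 K
D = 8.3076e-04 * exp(-123e3 / (8.314 * 1256.15)) = 6.37627e-09 m^2/s
Step 2: L = 2*sqrt(D*t)
t = 26 h = 93600 s
L = 2*sqrt(6.37627e-09 * 93600) = 0.04886 m


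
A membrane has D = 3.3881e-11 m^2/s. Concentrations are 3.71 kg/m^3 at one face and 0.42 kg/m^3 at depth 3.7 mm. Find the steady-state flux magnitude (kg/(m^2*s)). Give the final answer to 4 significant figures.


J = -D * (dC/dx) = D * (C1 - C2) / dx
J = 3.3881e-11 * (3.71 - 0.42) / 3.7e-03
J = 3.013e-08 kg/(m^2*s)


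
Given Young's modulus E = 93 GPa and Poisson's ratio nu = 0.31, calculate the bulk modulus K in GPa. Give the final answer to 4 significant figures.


K = E / (3*(1-2*nu))
K = 93 / (3*(1-2*0.31))
K = 81.58 GPa


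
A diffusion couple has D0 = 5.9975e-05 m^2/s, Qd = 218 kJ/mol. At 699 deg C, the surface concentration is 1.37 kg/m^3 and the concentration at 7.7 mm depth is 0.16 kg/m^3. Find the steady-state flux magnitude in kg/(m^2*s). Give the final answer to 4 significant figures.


Step 1: D = D0 * exp(-Qd/(R*T))
T = 699 + 273.15 = 972.15 K
D = 5.9975e-05 * exp(-218e3 / (8.314 * 972.15)) = 1.15925e-16 m^2/s
Step 2: J = D * (C1 - C2) / dx
J = 1.15925e-16 * (1.37 - 0.16) / 7.7e-03
J = 1.822e-14 kg/(m^2*s)


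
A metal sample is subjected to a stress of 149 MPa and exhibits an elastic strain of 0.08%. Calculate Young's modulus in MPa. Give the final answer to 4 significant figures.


E = sigma / epsilon
epsilon = 0.08% = 8e-04
E = 149 / 8e-04
E = 186300 MPa


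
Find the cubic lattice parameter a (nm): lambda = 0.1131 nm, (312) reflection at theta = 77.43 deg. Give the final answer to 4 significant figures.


d = lambda / (2*sin(theta))
d = 0.1131 / (2*sin(77.43 deg))
d = 0.0579387 nm
a = d * sqrt(h^2+k^2+l^2) = 0.0579387 * sqrt(14)
a = 0.2168 nm


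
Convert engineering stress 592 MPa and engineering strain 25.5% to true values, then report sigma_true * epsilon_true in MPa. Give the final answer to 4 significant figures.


sigma_true = sigma_eng * (1 + epsilon_eng)
sigma_true = 592 * (1 + 0.255) = 742.96 MPa
epsilon_true = ln(1 + epsilon_eng)
epsilon_true = ln(1 + 0.255) = 0.227136
sigma_true * epsilon_true = 742.96 * 0.227136 = 168.8 MPa


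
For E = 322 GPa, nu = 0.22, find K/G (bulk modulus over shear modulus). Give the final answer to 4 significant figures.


G = E / (2*(1+nu))
G = 322 / (2*(1+0.22)) = 131.967 GPa
K = E / (3*(1-2*nu))
K = 322 / (3*(1-2*0.22)) = 191.667 GPa
K/G = 191.667 / 131.967 = 1.452


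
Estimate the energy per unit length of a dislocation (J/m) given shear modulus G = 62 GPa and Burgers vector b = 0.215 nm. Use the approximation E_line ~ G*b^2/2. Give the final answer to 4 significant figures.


E = G*b^2/2
b = 0.215 nm = 2.15e-10 m
G = 62 GPa = 6.2e+10 Pa
E = 0.5 * 6.2e+10 * (2.15e-10)^2
E = 1.433e-09 J/m


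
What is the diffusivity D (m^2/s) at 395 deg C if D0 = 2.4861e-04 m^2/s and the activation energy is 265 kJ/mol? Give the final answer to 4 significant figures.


D = D0 * exp(-Qd / (R*T))
T = 668.15 K
D = 2.4861e-04 * exp(-265e3 / (8.314 * 668.15))
D = 4.76e-25 m^2/s


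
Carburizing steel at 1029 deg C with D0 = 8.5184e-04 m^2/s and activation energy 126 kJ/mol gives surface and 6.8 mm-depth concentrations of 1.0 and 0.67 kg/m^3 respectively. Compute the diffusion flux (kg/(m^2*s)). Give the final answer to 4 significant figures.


Step 1: D = D0 * exp(-Qd/(R*T))
T = 1029 + 273.15 = 1302.15 K
D = 8.5184e-04 * exp(-126e3 / (8.314 * 1302.15)) = 7.51264e-09 m^2/s
Step 2: J = D * (C1 - C2) / dx
J = 7.51264e-09 * (1.0 - 0.67) / 6.8e-03
J = 3.646e-07 kg/(m^2*s)


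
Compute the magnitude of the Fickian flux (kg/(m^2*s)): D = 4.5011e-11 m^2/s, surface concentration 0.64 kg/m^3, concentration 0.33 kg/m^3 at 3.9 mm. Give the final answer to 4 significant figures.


J = -D * (dC/dx) = D * (C1 - C2) / dx
J = 4.5011e-11 * (0.64 - 0.33) / 3.9e-03
J = 3.578e-09 kg/(m^2*s)


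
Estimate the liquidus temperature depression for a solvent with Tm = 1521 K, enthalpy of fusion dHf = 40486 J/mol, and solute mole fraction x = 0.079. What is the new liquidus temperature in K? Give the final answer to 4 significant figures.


dT = R*Tm^2*x / dHf
dT = 8.314 * 1521^2 * 0.079 / 40486
dT = 37.531 K
T_new = 1521 - 37.531 = 1483 K


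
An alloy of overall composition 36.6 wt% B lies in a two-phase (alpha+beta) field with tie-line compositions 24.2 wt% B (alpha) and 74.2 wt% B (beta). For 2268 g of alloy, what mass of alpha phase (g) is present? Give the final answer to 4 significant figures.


f_alpha = (C_beta - C0) / (C_beta - C_alpha)
f_alpha = (74.2 - 36.6) / (74.2 - 24.2) = 0.752
m_alpha = f_alpha * m_total = 0.752 * 2268 = 1706 g


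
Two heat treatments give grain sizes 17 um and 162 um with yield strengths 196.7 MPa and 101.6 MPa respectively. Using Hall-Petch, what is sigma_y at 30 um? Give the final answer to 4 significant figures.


sigma_y = sigma0 + k / sqrt(d)
1/sqrt(d1) = 1/sqrt(1.7e-05) = 242.536;  1/sqrt(d2) = 78.5674
k = (sigma1 - sigma2) / (1/sqrt(d1) - 1/sqrt(d2)) = (196.7 - 101.6) / (242.536 - 78.5674) = 0.57999 MPa*m^0.5
sigma0 = sigma1 - k/sqrt(d1) = 196.7 - 0.57999*242.536 = 56.0316 MPa
sigma_y(d3) = 56.0316 + 0.57999 / sqrt(3e-05) = 161.9 MPa


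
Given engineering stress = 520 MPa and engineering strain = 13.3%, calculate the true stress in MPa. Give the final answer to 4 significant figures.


sigma_true = sigma_eng * (1 + epsilon_eng)
sigma_true = 520 * (1 + 0.133)
sigma_true = 589.2 MPa


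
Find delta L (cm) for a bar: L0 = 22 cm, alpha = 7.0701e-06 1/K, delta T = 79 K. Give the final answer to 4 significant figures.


dL = L0 * alpha * dT
dL = 22 * 7.0701e-06 * 79
dL = 0.01229 cm


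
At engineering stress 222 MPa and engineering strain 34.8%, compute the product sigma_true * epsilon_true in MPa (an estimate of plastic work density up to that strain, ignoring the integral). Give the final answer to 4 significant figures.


sigma_true = sigma_eng * (1 + epsilon_eng)
sigma_true = 222 * (1 + 0.348) = 299.256 MPa
epsilon_true = ln(1 + epsilon_eng)
epsilon_true = ln(1 + 0.348) = 0.298622
sigma_true * epsilon_true = 299.256 * 0.298622 = 89.36 MPa


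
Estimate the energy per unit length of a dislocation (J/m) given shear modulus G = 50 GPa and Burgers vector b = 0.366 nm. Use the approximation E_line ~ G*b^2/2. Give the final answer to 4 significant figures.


E = G*b^2/2
b = 0.366 nm = 3.66e-10 m
G = 50 GPa = 5e+10 Pa
E = 0.5 * 5e+10 * (3.66e-10)^2
E = 3.349e-09 J/m


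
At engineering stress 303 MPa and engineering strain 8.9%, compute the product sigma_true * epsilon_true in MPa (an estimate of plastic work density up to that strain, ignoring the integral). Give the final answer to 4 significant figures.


sigma_true = sigma_eng * (1 + epsilon_eng)
sigma_true = 303 * (1 + 0.089) = 329.967 MPa
epsilon_true = ln(1 + epsilon_eng)
epsilon_true = ln(1 + 0.089) = 0.0852598
sigma_true * epsilon_true = 329.967 * 0.0852598 = 28.13 MPa


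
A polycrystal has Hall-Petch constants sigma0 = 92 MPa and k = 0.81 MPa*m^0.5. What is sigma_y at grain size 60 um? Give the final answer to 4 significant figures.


sigma_y = sigma0 + k / sqrt(d)
d = 60 um = 6e-05 m
sigma_y = 92 + 0.81 / sqrt(6e-05)
sigma_y = 196.6 MPa


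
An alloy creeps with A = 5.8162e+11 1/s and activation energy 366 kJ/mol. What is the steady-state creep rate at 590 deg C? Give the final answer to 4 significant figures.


rate = A * exp(-Q / (R*T))
T = 590 + 273.15 = 863.15 K
rate = 5.8162e+11 * exp(-366e3 / (8.314 * 863.15))
rate = 4.12e-11 1/s


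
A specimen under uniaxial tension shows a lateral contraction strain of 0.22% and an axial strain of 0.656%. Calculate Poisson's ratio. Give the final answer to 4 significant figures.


nu = -epsilon_lat / epsilon_axial
Lateral strain is contraction (negative), so using magnitudes:
nu = 0.22 / 0.656
nu = 0.3354


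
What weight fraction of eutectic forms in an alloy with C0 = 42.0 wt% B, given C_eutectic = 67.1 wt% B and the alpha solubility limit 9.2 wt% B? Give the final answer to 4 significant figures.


f_primary = (C_e - C0) / (C_e - C_alpha_max)
f_primary = (67.1 - 42.0) / (67.1 - 9.2)
f_primary = 0.433506
f_eutectic = 1 - 0.433506 = 0.5665


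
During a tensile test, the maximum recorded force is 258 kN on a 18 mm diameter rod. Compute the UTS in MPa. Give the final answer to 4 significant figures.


A0 = pi*(d/2)^2 = pi*(18/2)^2 = 254.469 mm^2
UTS = F_max / A0 = 258*1000 / 254.469
UTS = 1014 MPa


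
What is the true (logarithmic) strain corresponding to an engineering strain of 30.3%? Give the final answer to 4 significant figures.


epsilon_true = ln(1 + epsilon_eng)
epsilon_true = ln(1 + 0.303)
epsilon_true = 0.2647


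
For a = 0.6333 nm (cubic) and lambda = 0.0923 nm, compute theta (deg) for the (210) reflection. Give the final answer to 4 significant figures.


d = a / sqrt(h^2+k^2+l^2)
d = 0.6333 / sqrt(5) = 0.28322 nm
lambda = 2*d*sin(theta)  =>  sin(theta) = lambda / (2*d)
sin(theta) = 0.0923 / (2 * 0.28322) = 0.162947
theta = 9.378 deg


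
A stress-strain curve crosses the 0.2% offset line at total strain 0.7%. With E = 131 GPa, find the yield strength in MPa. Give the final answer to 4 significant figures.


Offset strain = 0.002
Elastic strain at yield = total_strain - offset = 7e-03 - 0.002 = 5e-03
sigma_y = E * elastic_strain = 131000 * 5e-03
sigma_y = 655 MPa


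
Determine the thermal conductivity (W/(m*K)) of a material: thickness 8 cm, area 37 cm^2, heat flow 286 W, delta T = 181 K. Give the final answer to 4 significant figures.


k = Q*L / (A*dT)
L = 0.08 m, A = 3.7e-03 m^2
k = 286 * 0.08 / (3.7e-03 * 181)
k = 34.16 W/(m*K)


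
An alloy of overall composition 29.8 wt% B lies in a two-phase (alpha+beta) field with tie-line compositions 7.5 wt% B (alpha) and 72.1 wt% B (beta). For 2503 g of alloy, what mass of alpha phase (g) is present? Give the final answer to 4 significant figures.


f_alpha = (C_beta - C0) / (C_beta - C_alpha)
f_alpha = (72.1 - 29.8) / (72.1 - 7.5) = 0.654799
m_alpha = f_alpha * m_total = 0.654799 * 2503 = 1639 g


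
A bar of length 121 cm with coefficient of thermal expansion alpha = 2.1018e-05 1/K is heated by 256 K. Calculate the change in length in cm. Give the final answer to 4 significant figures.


dL = L0 * alpha * dT
dL = 121 * 2.1018e-05 * 256
dL = 0.6511 cm


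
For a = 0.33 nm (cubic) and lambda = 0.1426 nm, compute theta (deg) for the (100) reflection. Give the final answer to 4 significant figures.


d = a / sqrt(h^2+k^2+l^2)
d = 0.33 / sqrt(1) = 0.33 nm
lambda = 2*d*sin(theta)  =>  sin(theta) = lambda / (2*d)
sin(theta) = 0.1426 / (2 * 0.33) = 0.216061
theta = 12.48 deg


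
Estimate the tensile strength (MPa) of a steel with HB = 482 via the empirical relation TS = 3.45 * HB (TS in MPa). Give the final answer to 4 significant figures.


TS (MPa) = 3.45 * HB
TS = 3.45 * 482
TS = 1663 MPa


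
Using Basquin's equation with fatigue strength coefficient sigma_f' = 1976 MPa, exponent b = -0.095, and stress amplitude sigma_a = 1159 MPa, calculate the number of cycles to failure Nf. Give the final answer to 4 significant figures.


sigma_a = sigma_f' * (2*Nf)^b
2*Nf = (sigma_a / sigma_f')^(1/b)
2*Nf = (1159 / 1976)^(1/-0.095)
2*Nf = 274.779
Nf = 137.4 cycles


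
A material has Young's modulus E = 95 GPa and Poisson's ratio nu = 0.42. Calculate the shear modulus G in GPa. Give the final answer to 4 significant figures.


G = E / (2*(1+nu))
G = 95 / (2*(1+0.42))
G = 33.45 GPa


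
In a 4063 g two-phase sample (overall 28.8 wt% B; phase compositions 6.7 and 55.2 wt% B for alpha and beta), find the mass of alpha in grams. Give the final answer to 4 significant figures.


f_alpha = (C_beta - C0) / (C_beta - C_alpha)
f_alpha = (55.2 - 28.8) / (55.2 - 6.7) = 0.54433
m_alpha = f_alpha * m_total = 0.54433 * 4063 = 2212 g


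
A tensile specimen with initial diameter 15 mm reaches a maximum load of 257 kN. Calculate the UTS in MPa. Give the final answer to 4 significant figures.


A0 = pi*(d/2)^2 = pi*(15/2)^2 = 176.715 mm^2
UTS = F_max / A0 = 257*1000 / 176.715
UTS = 1454 MPa


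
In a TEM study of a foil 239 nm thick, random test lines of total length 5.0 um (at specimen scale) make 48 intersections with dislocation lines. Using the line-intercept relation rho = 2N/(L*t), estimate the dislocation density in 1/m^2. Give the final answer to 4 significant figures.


rho = 2N / (L * t)
L = 5.0 um = 5e-06 m, t = 239 nm = 2.39e-07 m
rho = 2 * 48 / (5e-06 * 2.39e-07)
rho = 8.033e+13 1/m^2


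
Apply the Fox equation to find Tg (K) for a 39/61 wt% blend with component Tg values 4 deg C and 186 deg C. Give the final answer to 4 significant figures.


1/Tg = w1/Tg1 + w2/Tg2 (in Kelvin)
Tg1 = 277.15 K, Tg2 = 459.15 K
1/Tg = 0.39/277.15 + 0.61/459.15
Tg = 365.5 K


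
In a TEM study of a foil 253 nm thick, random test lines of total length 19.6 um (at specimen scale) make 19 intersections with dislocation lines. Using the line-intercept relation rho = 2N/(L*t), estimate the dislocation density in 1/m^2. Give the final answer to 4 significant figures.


rho = 2N / (L * t)
L = 19.6 um = 1.96e-05 m, t = 253 nm = 2.53e-07 m
rho = 2 * 19 / (1.96e-05 * 2.53e-07)
rho = 7.663e+12 1/m^2


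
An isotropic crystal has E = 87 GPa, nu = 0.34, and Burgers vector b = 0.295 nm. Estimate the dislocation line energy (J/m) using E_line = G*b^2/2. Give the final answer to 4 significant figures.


Step 1: G = E / (2*(1+nu))
G = 87 / (2*(1+0.34)) = 32.4627 GPa = 3.24627e+10 Pa
Step 2: E_line = G*b^2/2
b = 0.295 nm = 2.95e-10 m
E_line = 0.5 * 3.24627e+10 * (2.95e-10)^2 = 1.413e-09 J/m


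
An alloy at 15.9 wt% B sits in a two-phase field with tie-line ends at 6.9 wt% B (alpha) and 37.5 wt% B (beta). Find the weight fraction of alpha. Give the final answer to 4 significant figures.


f_alpha = (C_beta - C0) / (C_beta - C_alpha)
f_alpha = (37.5 - 15.9) / (37.5 - 6.9)
f_alpha = 0.7059


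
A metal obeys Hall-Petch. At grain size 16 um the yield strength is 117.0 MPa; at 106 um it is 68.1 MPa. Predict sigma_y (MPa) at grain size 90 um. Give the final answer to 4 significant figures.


sigma_y = sigma0 + k / sqrt(d)
1/sqrt(d1) = 1/sqrt(1.6e-05) = 250;  1/sqrt(d2) = 97.1286
k = (sigma1 - sigma2) / (1/sqrt(d1) - 1/sqrt(d2)) = (117.0 - 68.1) / (250 - 97.1286) = 0.319877 MPa*m^0.5
sigma0 = sigma1 - k/sqrt(d1) = 117.0 - 0.319877*250 = 37.0308 MPa
sigma_y(d3) = 37.0308 + 0.319877 / sqrt(9e-05) = 70.75 MPa


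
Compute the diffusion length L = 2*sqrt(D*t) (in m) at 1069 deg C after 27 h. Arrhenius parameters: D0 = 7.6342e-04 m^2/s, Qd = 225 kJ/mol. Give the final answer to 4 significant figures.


Step 1: D = D0 * exp(-Qd/(R*T))
T = 1342.15 K
D = 7.6342e-04 * exp(-225e3 / (8.314 * 1342.15)) = 1.33584e-12 m^2/s
Step 2: L = 2*sqrt(D*t)
t = 27 h = 97200 s
L = 2*sqrt(1.33584e-12 * 97200) = 7.207e-04 m


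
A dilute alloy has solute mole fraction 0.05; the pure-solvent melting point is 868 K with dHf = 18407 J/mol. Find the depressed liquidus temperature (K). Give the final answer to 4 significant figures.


dT = R*Tm^2*x / dHf
dT = 8.314 * 868^2 * 0.05 / 18407
dT = 17.0152 K
T_new = 868 - 17.0152 = 851 K


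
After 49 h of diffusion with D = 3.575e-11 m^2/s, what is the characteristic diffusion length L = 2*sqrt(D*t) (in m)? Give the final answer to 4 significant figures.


t = 49 hr = 176400 s
Diffusion length = 2*sqrt(D*t)
= 2*sqrt(3.575e-11 * 176400)
= 5.022e-03 m


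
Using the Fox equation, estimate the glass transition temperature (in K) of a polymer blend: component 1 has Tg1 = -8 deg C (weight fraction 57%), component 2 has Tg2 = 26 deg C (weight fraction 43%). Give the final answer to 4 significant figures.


1/Tg = w1/Tg1 + w2/Tg2 (in Kelvin)
Tg1 = 265.15 K, Tg2 = 299.15 K
1/Tg = 0.57/265.15 + 0.43/299.15
Tg = 278.8 K


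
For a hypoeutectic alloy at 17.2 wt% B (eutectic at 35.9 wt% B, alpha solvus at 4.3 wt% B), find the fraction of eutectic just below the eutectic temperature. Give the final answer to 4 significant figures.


f_primary = (C_e - C0) / (C_e - C_alpha_max)
f_primary = (35.9 - 17.2) / (35.9 - 4.3)
f_primary = 0.591772
f_eutectic = 1 - 0.591772 = 0.4082


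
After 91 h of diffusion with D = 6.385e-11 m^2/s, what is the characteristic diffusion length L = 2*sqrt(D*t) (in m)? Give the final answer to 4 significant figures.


t = 91 hr = 327600 s
Diffusion length = 2*sqrt(D*t)
= 2*sqrt(6.385e-11 * 327600)
= 9.147e-03 m


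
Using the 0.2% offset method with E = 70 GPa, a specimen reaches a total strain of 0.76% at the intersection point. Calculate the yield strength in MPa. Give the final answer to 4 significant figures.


Offset strain = 0.002
Elastic strain at yield = total_strain - offset = 7.6e-03 - 0.002 = 5.6e-03
sigma_y = E * elastic_strain = 70000 * 5.6e-03
sigma_y = 392 MPa


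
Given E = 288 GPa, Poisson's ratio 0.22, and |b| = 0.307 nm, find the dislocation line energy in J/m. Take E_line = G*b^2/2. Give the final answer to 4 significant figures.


Step 1: G = E / (2*(1+nu))
G = 288 / (2*(1+0.22)) = 118.033 GPa = 1.18033e+11 Pa
Step 2: E_line = G*b^2/2
b = 0.307 nm = 3.07e-10 m
E_line = 0.5 * 1.18033e+11 * (3.07e-10)^2 = 5.562e-09 J/m


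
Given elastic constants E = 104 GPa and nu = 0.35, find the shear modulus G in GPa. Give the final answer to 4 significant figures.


G = E / (2*(1+nu))
G = 104 / (2*(1+0.35))
G = 38.52 GPa


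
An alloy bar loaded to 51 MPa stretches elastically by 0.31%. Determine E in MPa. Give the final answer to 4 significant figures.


E = sigma / epsilon
epsilon = 0.31% = 3.1e-03
E = 51 / 3.1e-03
E = 16450 MPa


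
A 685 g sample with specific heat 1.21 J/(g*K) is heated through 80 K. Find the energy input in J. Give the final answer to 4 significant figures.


Q = m * cp * dT
Q = 685 * 1.21 * 80
Q = 66310 J


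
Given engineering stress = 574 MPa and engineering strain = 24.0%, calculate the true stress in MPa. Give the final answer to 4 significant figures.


sigma_true = sigma_eng * (1 + epsilon_eng)
sigma_true = 574 * (1 + 0.24)
sigma_true = 711.8 MPa


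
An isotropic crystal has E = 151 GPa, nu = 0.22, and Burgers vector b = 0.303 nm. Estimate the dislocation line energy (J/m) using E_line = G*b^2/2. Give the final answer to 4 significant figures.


Step 1: G = E / (2*(1+nu))
G = 151 / (2*(1+0.22)) = 61.8852 GPa = 6.18852e+10 Pa
Step 2: E_line = G*b^2/2
b = 0.303 nm = 3.03e-10 m
E_line = 0.5 * 6.18852e+10 * (3.03e-10)^2 = 2.841e-09 J/m


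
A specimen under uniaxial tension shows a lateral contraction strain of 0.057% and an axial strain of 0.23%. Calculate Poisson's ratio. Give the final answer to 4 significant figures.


nu = -epsilon_lat / epsilon_axial
Lateral strain is contraction (negative), so using magnitudes:
nu = 0.057 / 0.23
nu = 0.2478


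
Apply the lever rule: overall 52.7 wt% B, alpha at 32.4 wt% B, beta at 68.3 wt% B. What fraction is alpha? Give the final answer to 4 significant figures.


f_alpha = (C_beta - C0) / (C_beta - C_alpha)
f_alpha = (68.3 - 52.7) / (68.3 - 32.4)
f_alpha = 0.4345


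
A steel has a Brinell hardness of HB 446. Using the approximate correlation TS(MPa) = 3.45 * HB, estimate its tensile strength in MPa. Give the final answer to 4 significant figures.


TS (MPa) = 3.45 * HB
TS = 3.45 * 446
TS = 1539 MPa


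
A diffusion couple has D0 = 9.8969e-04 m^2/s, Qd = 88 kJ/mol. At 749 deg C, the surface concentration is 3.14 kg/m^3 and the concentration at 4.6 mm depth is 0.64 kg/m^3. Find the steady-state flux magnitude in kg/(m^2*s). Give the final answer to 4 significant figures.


Step 1: D = D0 * exp(-Qd/(R*T))
T = 749 + 273.15 = 1022.15 K
D = 9.8969e-04 * exp(-88e3 / (8.314 * 1022.15)) = 3.14991e-08 m^2/s
Step 2: J = D * (C1 - C2) / dx
J = 3.14991e-08 * (3.14 - 0.64) / 4.6e-03
J = 1.712e-05 kg/(m^2*s)


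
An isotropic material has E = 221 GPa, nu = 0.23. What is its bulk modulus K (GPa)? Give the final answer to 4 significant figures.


K = E / (3*(1-2*nu))
K = 221 / (3*(1-2*0.23))
K = 136.4 GPa


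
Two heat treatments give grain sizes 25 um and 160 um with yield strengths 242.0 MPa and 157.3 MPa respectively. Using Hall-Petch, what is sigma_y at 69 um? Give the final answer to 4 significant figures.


sigma_y = sigma0 + k / sqrt(d)
1/sqrt(d1) = 1/sqrt(2.5e-05) = 200;  1/sqrt(d2) = 79.0569
k = (sigma1 - sigma2) / (1/sqrt(d1) - 1/sqrt(d2)) = (242.0 - 157.3) / (200 - 79.0569) = 0.70033 MPa*m^0.5
sigma0 = sigma1 - k/sqrt(d1) = 242.0 - 0.70033*200 = 101.934 MPa
sigma_y(d3) = 101.934 + 0.70033 / sqrt(6.9e-05) = 186.2 MPa


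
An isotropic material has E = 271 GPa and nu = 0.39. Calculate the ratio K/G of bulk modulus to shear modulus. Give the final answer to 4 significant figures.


G = E / (2*(1+nu))
G = 271 / (2*(1+0.39)) = 97.482 GPa
K = E / (3*(1-2*nu))
K = 271 / (3*(1-2*0.39)) = 410.606 GPa
K/G = 410.606 / 97.482 = 4.212


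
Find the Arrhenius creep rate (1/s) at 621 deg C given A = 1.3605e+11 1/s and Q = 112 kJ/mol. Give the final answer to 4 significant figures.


rate = A * exp(-Q / (R*T))
T = 621 + 273.15 = 894.15 K
rate = 1.3605e+11 * exp(-112e3 / (8.314 * 894.15))
rate = 38960 1/s


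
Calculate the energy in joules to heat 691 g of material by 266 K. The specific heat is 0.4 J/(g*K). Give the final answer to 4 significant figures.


Q = m * cp * dT
Q = 691 * 0.4 * 266
Q = 73520 J


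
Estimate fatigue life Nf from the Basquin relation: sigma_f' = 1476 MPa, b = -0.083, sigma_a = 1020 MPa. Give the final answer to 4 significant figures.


sigma_a = sigma_f' * (2*Nf)^b
2*Nf = (sigma_a / sigma_f')^(1/b)
2*Nf = (1020 / 1476)^(1/-0.083)
2*Nf = 85.816
Nf = 42.91 cycles


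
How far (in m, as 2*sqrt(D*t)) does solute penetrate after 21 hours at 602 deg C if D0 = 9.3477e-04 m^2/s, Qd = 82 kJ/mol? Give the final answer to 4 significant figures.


Step 1: D = D0 * exp(-Qd/(R*T))
T = 875.15 K
D = 9.3477e-04 * exp(-82e3 / (8.314 * 875.15)) = 1.19189e-08 m^2/s
Step 2: L = 2*sqrt(D*t)
t = 21 h = 75600 s
L = 2*sqrt(1.19189e-08 * 75600) = 0.06004 m


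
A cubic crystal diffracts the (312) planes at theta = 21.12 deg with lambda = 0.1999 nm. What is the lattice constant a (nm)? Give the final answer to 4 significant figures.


d = lambda / (2*sin(theta))
d = 0.1999 / (2*sin(21.12 deg))
d = 0.27739 nm
a = d * sqrt(h^2+k^2+l^2) = 0.27739 * sqrt(14)
a = 1.038 nm


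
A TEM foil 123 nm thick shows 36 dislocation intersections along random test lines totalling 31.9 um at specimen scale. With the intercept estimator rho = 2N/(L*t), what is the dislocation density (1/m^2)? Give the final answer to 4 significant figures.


rho = 2N / (L * t)
L = 31.9 um = 3.19e-05 m, t = 123 nm = 1.23e-07 m
rho = 2 * 36 / (3.19e-05 * 1.23e-07)
rho = 1.835e+13 1/m^2


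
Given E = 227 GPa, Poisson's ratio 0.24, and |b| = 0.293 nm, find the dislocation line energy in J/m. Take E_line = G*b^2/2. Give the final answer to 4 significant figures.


Step 1: G = E / (2*(1+nu))
G = 227 / (2*(1+0.24)) = 91.5323 GPa = 9.15323e+10 Pa
Step 2: E_line = G*b^2/2
b = 0.293 nm = 2.93e-10 m
E_line = 0.5 * 9.15323e+10 * (2.93e-10)^2 = 3.929e-09 J/m


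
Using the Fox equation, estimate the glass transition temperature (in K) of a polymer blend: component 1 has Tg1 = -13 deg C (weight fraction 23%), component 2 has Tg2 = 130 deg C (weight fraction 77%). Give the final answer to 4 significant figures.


1/Tg = w1/Tg1 + w2/Tg2 (in Kelvin)
Tg1 = 260.15 K, Tg2 = 403.15 K
1/Tg = 0.23/260.15 + 0.77/403.15
Tg = 357.9 K


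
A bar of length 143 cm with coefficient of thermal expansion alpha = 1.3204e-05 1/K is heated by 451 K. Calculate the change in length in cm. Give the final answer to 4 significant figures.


dL = L0 * alpha * dT
dL = 143 * 1.3204e-05 * 451
dL = 0.8516 cm


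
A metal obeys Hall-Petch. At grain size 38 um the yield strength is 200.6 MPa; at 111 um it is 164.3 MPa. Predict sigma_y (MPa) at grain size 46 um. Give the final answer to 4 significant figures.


sigma_y = sigma0 + k / sqrt(d)
1/sqrt(d1) = 1/sqrt(3.8e-05) = 162.221;  1/sqrt(d2) = 94.9158
k = (sigma1 - sigma2) / (1/sqrt(d1) - 1/sqrt(d2)) = (200.6 - 164.3) / (162.221 - 94.9158) = 0.539331 MPa*m^0.5
sigma0 = sigma1 - k/sqrt(d1) = 200.6 - 0.539331*162.221 = 113.109 MPa
sigma_y(d3) = 113.109 + 0.539331 / sqrt(4.6e-05) = 192.6 MPa


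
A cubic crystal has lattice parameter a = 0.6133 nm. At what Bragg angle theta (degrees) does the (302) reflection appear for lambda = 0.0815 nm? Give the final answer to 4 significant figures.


d = a / sqrt(h^2+k^2+l^2)
d = 0.6133 / sqrt(13) = 0.170099 nm
lambda = 2*d*sin(theta)  =>  sin(theta) = lambda / (2*d)
sin(theta) = 0.0815 / (2 * 0.170099) = 0.239567
theta = 13.86 deg


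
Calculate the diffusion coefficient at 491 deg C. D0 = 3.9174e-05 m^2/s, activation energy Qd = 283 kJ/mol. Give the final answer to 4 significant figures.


D = D0 * exp(-Qd / (R*T))
T = 764.15 K
D = 3.9174e-05 * exp(-283e3 / (8.314 * 764.15))
D = 1.768e-24 m^2/s


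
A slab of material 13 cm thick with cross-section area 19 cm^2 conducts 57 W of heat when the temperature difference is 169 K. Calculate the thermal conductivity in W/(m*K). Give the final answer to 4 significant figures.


k = Q*L / (A*dT)
L = 0.13 m, A = 1.9e-03 m^2
k = 57 * 0.13 / (1.9e-03 * 169)
k = 23.08 W/(m*K)


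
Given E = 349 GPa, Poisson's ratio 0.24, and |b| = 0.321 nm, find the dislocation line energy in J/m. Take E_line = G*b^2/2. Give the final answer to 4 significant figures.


Step 1: G = E / (2*(1+nu))
G = 349 / (2*(1+0.24)) = 140.726 GPa = 1.40726e+11 Pa
Step 2: E_line = G*b^2/2
b = 0.321 nm = 3.21e-10 m
E_line = 0.5 * 1.40726e+11 * (3.21e-10)^2 = 7.25e-09 J/m


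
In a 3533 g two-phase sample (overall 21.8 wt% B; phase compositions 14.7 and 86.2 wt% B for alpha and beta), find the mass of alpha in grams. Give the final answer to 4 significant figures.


f_alpha = (C_beta - C0) / (C_beta - C_alpha)
f_alpha = (86.2 - 21.8) / (86.2 - 14.7) = 0.900699
m_alpha = f_alpha * m_total = 0.900699 * 3533 = 3182 g


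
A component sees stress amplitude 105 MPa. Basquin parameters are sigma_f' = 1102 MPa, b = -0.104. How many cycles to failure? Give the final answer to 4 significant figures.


sigma_a = sigma_f' * (2*Nf)^b
2*Nf = (sigma_a / sigma_f')^(1/b)
2*Nf = (105 / 1102)^(1/-0.104)
2*Nf = 6.56498e+09
Nf = 3.282e+09 cycles


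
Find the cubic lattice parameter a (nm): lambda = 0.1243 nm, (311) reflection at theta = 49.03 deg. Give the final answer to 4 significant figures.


d = lambda / (2*sin(theta))
d = 0.1243 / (2*sin(49.03 deg))
d = 0.0823121 nm
a = d * sqrt(h^2+k^2+l^2) = 0.0823121 * sqrt(11)
a = 0.273 nm


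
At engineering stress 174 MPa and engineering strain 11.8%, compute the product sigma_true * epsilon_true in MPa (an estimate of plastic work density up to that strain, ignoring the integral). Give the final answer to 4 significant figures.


sigma_true = sigma_eng * (1 + epsilon_eng)
sigma_true = 174 * (1 + 0.118) = 194.532 MPa
epsilon_true = ln(1 + epsilon_eng)
epsilon_true = ln(1 + 0.118) = 0.111541
sigma_true * epsilon_true = 194.532 * 0.111541 = 21.7 MPa


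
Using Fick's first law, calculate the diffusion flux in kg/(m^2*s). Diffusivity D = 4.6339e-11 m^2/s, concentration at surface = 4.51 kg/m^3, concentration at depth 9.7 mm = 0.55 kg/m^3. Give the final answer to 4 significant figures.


J = -D * (dC/dx) = D * (C1 - C2) / dx
J = 4.6339e-11 * (4.51 - 0.55) / 9.7e-03
J = 1.892e-08 kg/(m^2*s)


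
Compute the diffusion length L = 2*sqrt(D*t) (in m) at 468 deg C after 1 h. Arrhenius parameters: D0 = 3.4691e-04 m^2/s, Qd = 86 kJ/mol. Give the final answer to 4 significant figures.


Step 1: D = D0 * exp(-Qd/(R*T))
T = 741.15 K
D = 3.4691e-04 * exp(-86e3 / (8.314 * 741.15)) = 3.01235e-10 m^2/s
Step 2: L = 2*sqrt(D*t)
t = 1 h = 3600 s
L = 2*sqrt(3.01235e-10 * 3600) = 2.083e-03 m


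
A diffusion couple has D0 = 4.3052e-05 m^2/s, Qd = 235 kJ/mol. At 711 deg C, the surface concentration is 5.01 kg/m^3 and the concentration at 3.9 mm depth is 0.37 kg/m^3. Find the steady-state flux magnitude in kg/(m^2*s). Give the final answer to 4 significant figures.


Step 1: D = D0 * exp(-Qd/(R*T))
T = 711 + 273.15 = 984.15 K
D = 4.3052e-05 * exp(-235e3 / (8.314 * 984.15)) = 1.4478e-17 m^2/s
Step 2: J = D * (C1 - C2) / dx
J = 1.4478e-17 * (5.01 - 0.37) / 3.9e-03
J = 1.723e-14 kg/(m^2*s)


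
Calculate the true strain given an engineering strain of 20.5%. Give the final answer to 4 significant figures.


epsilon_true = ln(1 + epsilon_eng)
epsilon_true = ln(1 + 0.205)
epsilon_true = 0.1865


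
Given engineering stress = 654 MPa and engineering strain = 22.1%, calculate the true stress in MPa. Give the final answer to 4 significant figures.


sigma_true = sigma_eng * (1 + epsilon_eng)
sigma_true = 654 * (1 + 0.221)
sigma_true = 798.5 MPa


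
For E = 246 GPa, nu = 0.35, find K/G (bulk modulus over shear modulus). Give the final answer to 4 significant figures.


G = E / (2*(1+nu))
G = 246 / (2*(1+0.35)) = 91.1111 GPa
K = E / (3*(1-2*nu))
K = 246 / (3*(1-2*0.35)) = 273.333 GPa
K/G = 273.333 / 91.1111 = 3


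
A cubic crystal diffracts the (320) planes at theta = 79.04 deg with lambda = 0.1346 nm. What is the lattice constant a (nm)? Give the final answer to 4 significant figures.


d = lambda / (2*sin(theta))
d = 0.1346 / (2*sin(79.04 deg))
d = 0.0685503 nm
a = d * sqrt(h^2+k^2+l^2) = 0.0685503 * sqrt(13)
a = 0.2472 nm


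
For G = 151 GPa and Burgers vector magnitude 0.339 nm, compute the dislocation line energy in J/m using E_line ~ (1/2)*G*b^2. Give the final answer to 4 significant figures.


E = G*b^2/2
b = 0.339 nm = 3.39e-10 m
G = 151 GPa = 1.51e+11 Pa
E = 0.5 * 1.51e+11 * (3.39e-10)^2
E = 8.677e-09 J/m


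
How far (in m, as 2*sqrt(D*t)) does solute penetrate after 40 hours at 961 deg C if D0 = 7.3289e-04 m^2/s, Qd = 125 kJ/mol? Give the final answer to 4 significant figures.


Step 1: D = D0 * exp(-Qd/(R*T))
T = 1234.15 K
D = 7.3289e-04 * exp(-125e3 / (8.314 * 1234.15)) = 3.75232e-09 m^2/s
Step 2: L = 2*sqrt(D*t)
t = 40 h = 144000 s
L = 2*sqrt(3.75232e-09 * 144000) = 0.04649 m


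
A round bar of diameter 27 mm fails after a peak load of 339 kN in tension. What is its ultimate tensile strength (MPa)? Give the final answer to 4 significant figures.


A0 = pi*(d/2)^2 = pi*(27/2)^2 = 572.555 mm^2
UTS = F_max / A0 = 339*1000 / 572.555
UTS = 592.1 MPa


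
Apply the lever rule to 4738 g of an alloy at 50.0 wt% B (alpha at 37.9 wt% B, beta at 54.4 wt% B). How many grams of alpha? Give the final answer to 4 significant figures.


f_alpha = (C_beta - C0) / (C_beta - C_alpha)
f_alpha = (54.4 - 50.0) / (54.4 - 37.9) = 0.266667
m_alpha = f_alpha * m_total = 0.266667 * 4738 = 1263 g


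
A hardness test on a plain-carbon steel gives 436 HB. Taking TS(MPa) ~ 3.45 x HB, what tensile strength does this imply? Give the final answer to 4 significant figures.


TS (MPa) = 3.45 * HB
TS = 3.45 * 436
TS = 1504 MPa


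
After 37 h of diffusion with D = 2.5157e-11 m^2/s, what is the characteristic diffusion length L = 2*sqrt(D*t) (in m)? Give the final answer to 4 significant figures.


t = 37 hr = 133200 s
Diffusion length = 2*sqrt(D*t)
= 2*sqrt(2.5157e-11 * 133200)
= 3.661e-03 m


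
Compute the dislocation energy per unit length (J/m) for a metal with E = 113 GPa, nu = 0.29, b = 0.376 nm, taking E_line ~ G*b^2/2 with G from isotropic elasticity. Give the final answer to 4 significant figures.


Step 1: G = E / (2*(1+nu))
G = 113 / (2*(1+0.29)) = 43.7984 GPa = 4.37984e+10 Pa
Step 2: E_line = G*b^2/2
b = 0.376 nm = 3.76e-10 m
E_line = 0.5 * 4.37984e+10 * (3.76e-10)^2 = 3.096e-09 J/m


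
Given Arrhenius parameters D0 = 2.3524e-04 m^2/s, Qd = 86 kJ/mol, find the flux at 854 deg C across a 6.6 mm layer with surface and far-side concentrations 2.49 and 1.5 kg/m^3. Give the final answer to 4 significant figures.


Step 1: D = D0 * exp(-Qd/(R*T))
T = 854 + 273.15 = 1127.15 K
D = 2.3524e-04 * exp(-86e3 / (8.314 * 1127.15)) = 2.43184e-08 m^2/s
Step 2: J = D * (C1 - C2) / dx
J = 2.43184e-08 * (2.49 - 1.5) / 6.6e-03
J = 3.648e-06 kg/(m^2*s)


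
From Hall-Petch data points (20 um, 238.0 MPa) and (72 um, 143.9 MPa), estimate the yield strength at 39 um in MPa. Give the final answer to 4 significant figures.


sigma_y = sigma0 + k / sqrt(d)
1/sqrt(d1) = 1/sqrt(2e-05) = 223.607;  1/sqrt(d2) = 117.851
k = (sigma1 - sigma2) / (1/sqrt(d1) - 1/sqrt(d2)) = (238.0 - 143.9) / (223.607 - 117.851) = 0.889787 MPa*m^0.5
sigma0 = sigma1 - k/sqrt(d1) = 238.0 - 0.889787*223.607 = 39.0376 MPa
sigma_y(d3) = 39.0376 + 0.889787 / sqrt(3.9e-05) = 181.5 MPa


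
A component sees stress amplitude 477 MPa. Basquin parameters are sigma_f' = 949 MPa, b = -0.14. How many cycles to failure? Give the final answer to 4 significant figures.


sigma_a = sigma_f' * (2*Nf)^b
2*Nf = (sigma_a / sigma_f')^(1/b)
2*Nf = (477 / 949)^(1/-0.14)
2*Nf = 136.117
Nf = 68.06 cycles


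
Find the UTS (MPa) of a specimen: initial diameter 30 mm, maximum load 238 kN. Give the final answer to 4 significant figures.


A0 = pi*(d/2)^2 = pi*(30/2)^2 = 706.858 mm^2
UTS = F_max / A0 = 238*1000 / 706.858
UTS = 336.7 MPa


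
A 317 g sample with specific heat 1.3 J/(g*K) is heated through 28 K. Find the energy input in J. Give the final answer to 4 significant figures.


Q = m * cp * dT
Q = 317 * 1.3 * 28
Q = 11540 J


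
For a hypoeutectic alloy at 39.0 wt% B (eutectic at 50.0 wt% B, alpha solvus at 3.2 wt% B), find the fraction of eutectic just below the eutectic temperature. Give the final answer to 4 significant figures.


f_primary = (C_e - C0) / (C_e - C_alpha_max)
f_primary = (50.0 - 39.0) / (50.0 - 3.2)
f_primary = 0.235043
f_eutectic = 1 - 0.235043 = 0.765


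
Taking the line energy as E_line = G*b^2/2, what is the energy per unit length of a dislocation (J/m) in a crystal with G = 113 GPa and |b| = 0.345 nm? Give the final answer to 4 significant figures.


E = G*b^2/2
b = 0.345 nm = 3.45e-10 m
G = 113 GPa = 1.13e+11 Pa
E = 0.5 * 1.13e+11 * (3.45e-10)^2
E = 6.725e-09 J/m


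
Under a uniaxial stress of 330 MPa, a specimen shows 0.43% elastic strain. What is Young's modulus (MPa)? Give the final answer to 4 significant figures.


E = sigma / epsilon
epsilon = 0.43% = 4.3e-03
E = 330 / 4.3e-03
E = 76740 MPa


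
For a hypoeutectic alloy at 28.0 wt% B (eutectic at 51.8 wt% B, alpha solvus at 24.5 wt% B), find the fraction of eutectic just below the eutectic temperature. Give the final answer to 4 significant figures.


f_primary = (C_e - C0) / (C_e - C_alpha_max)
f_primary = (51.8 - 28.0) / (51.8 - 24.5)
f_primary = 0.871795
f_eutectic = 1 - 0.871795 = 0.1282


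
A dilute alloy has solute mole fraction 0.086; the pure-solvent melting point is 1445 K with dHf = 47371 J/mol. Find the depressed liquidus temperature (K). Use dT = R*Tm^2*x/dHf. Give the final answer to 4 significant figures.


dT = R*Tm^2*x / dHf
dT = 8.314 * 1445^2 * 0.086 / 47371
dT = 31.516 K
T_new = 1445 - 31.516 = 1413 K


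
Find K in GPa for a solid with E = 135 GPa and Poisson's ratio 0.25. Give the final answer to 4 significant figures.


K = E / (3*(1-2*nu))
K = 135 / (3*(1-2*0.25))
K = 90 GPa


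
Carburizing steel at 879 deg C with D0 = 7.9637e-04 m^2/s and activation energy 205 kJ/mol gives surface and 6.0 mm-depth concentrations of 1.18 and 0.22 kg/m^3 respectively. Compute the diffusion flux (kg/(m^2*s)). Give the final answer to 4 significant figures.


Step 1: D = D0 * exp(-Qd/(R*T))
T = 879 + 273.15 = 1152.15 K
D = 7.9637e-04 * exp(-205e3 / (8.314 * 1152.15)) = 4.04355e-13 m^2/s
Step 2: J = D * (C1 - C2) / dx
J = 4.04355e-13 * (1.18 - 0.22) / 6e-03
J = 6.47e-11 kg/(m^2*s)


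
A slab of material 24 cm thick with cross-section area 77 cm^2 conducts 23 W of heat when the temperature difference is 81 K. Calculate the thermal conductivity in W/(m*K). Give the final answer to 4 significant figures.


k = Q*L / (A*dT)
L = 0.24 m, A = 7.7e-03 m^2
k = 23 * 0.24 / (7.7e-03 * 81)
k = 8.85 W/(m*K)


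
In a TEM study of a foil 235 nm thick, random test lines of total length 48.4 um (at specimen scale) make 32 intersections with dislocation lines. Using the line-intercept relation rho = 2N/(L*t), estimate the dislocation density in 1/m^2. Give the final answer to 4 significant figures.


rho = 2N / (L * t)
L = 48.4 um = 4.84e-05 m, t = 235 nm = 2.35e-07 m
rho = 2 * 32 / (4.84e-05 * 2.35e-07)
rho = 5.627e+12 1/m^2


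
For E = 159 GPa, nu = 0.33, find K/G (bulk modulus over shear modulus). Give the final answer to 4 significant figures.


G = E / (2*(1+nu))
G = 159 / (2*(1+0.33)) = 59.7744 GPa
K = E / (3*(1-2*nu))
K = 159 / (3*(1-2*0.33)) = 155.882 GPa
K/G = 155.882 / 59.7744 = 2.608


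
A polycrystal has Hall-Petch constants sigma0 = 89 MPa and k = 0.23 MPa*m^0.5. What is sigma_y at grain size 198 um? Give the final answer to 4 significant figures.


sigma_y = sigma0 + k / sqrt(d)
d = 198 um = 1.98e-04 m
sigma_y = 89 + 0.23 / sqrt(1.98e-04)
sigma_y = 105.3 MPa


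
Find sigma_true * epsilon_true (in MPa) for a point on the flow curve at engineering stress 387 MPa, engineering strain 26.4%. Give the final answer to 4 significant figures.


sigma_true = sigma_eng * (1 + epsilon_eng)
sigma_true = 387 * (1 + 0.264) = 489.168 MPa
epsilon_true = ln(1 + epsilon_eng)
epsilon_true = ln(1 + 0.264) = 0.234281
sigma_true * epsilon_true = 489.168 * 0.234281 = 114.6 MPa


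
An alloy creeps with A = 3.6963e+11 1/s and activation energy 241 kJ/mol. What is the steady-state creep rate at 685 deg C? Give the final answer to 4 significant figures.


rate = A * exp(-Q / (R*T))
T = 685 + 273.15 = 958.15 K
rate = 3.6963e+11 * exp(-241e3 / (8.314 * 958.15))
rate = 0.02685 1/s


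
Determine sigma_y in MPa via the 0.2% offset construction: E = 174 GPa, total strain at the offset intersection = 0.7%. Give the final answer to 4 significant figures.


Offset strain = 0.002
Elastic strain at yield = total_strain - offset = 7e-03 - 0.002 = 5e-03
sigma_y = E * elastic_strain = 174000 * 5e-03
sigma_y = 870 MPa
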